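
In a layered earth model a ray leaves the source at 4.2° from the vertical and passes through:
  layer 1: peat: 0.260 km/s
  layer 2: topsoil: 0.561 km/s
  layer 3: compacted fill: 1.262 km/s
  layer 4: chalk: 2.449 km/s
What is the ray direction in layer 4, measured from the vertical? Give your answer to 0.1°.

Ray parameter p = sin 4.2° / 0.260 = 2.8169e-01 s/km.
sin θ_4 = p·V_4 = 2.8169e-01 × 2.449 = 0.6898.
θ_4 = arcsin 0.6898 = 43.62°.

43.6°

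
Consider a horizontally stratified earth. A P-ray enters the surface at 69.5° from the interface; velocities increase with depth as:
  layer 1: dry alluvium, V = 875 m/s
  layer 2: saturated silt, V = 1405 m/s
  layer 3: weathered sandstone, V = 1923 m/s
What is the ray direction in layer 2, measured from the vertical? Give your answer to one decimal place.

From the normal: θ₁ = 90° − 69.5° = 20.5°.
Ray parameter p = sin 20.5° / 875 = 4.0024e-04 s/m.
sin θ_2 = p·V_2 = 4.0024e-04 × 1405 = 0.5623.
θ_2 = arcsin 0.5623 = 34.22°.

34.2°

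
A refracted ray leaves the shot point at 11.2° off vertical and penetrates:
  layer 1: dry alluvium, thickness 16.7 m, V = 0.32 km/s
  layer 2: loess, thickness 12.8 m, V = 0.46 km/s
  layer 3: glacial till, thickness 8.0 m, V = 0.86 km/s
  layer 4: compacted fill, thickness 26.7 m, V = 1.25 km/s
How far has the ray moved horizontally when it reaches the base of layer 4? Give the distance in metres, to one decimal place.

43.0 m

Apply Snell's law at each interface; in layer i the horizontal offset is hᵢ·tan θᵢ.
Layer 1: θ = 11.20°; offset = 16.7·tan 11.20° = 3.307 m.
Layer 2: sin θ = 0.46·sin 11.2°/0.32 = 0.2792, θ = 16.21°; offset = 12.8·tan 16.21° = 3.722 m.
Layer 3: sin θ = 0.86·sin 11.2°/0.32 = 0.5220, θ = 31.47°; offset = 8.0·tan 31.47° = 4.896 m.
Layer 4: sin θ = 1.25·sin 11.2°/0.32 = 0.7587, θ = 49.35°; offset = 26.7·tan 49.35° = 31.099 m.
Summing the layer offsets gives 43.024 m.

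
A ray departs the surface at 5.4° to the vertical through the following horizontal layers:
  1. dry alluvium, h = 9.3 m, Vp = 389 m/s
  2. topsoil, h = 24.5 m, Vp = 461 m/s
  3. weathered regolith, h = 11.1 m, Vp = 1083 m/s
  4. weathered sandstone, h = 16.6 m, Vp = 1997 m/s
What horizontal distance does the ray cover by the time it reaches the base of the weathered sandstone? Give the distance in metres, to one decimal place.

Apply Snell's law at each interface; in layer i the horizontal offset is hᵢ·tan θᵢ.
Layer 1: θ = 5.40°; offset = 9.3·tan 5.40° = 0.879 m.
Layer 2: sin θ = 461·sin 5.4°/389 = 0.1115, θ = 6.40°; offset = 24.5·tan 6.40° = 2.750 m.
Layer 3: sin θ = 1083·sin 5.4°/389 = 0.2620, θ = 15.19°; offset = 11.1·tan 15.19° = 3.014 m.
Layer 4: sin θ = 1997·sin 5.4°/389 = 0.4831, θ = 28.89°; offset = 16.6·tan 28.89° = 9.160 m.
Summing the layer offsets gives 15.802 m.

15.8 m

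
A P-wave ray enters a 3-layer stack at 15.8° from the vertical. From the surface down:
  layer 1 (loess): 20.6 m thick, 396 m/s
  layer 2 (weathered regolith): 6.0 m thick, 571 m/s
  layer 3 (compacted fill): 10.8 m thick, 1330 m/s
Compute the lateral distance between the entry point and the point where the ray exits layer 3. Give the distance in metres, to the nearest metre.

33 m

p = sin θ₁/V₁ = sin 15.8°/396 = 6.8758e-04 s/m is conserved through the stack.
Layer 1: θ = 15.80°; offset = 20.6·tan 15.80° = 5.829 m.
Layer 2: sin θ = p·571 = 0.3926 → θ = 23.12°; offset = 6.0·tan 23.12° = 2.561 m.
Layer 3: sin θ = p·1330 = 0.9145 → θ = 66.13°; offset = 10.8·tan 66.13° = 24.408 m.
Total horizontal offset = 32.798 m.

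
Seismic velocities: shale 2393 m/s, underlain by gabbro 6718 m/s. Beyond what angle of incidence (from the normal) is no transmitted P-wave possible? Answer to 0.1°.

20.9°

Critical incidence: sin θ_c = V₁/V₂ = 2393/6718 = 0.3562.
θ_c = arcsin 0.3562 = 20.87°.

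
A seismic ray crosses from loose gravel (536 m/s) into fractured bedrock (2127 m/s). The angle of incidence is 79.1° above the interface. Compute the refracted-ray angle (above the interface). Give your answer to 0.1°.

Angle from the normal: 90° − 79.1° = 10.9°.
sin θ₁/V₁ = sin θ₂/V₂ ⇒ sin θ₂ = 2127·sin 10.9°/536 = 2127·0.1891/536 = 0.7504.
θ₂ = arcsin 0.7504 = 48.62° from the normal.
From the interface: 90° − 48.62° = 41.38°.

41.4°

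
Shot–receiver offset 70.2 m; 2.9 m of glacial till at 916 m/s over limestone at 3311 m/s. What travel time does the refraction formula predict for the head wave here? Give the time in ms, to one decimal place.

θ_c = arcsin(V₁/V₂) = arcsin(916/3311) = 16.06°, cos θ_c = 0.9610.
Intercept time tᵢ = 2h cos θ_c / V₁ = 2·2.9·0.9610/916 = 0.00608 s.
t = x/V₂ + tᵢ = 70.2/3311 + 0.00608 = 0.02729 s.

27.3 ms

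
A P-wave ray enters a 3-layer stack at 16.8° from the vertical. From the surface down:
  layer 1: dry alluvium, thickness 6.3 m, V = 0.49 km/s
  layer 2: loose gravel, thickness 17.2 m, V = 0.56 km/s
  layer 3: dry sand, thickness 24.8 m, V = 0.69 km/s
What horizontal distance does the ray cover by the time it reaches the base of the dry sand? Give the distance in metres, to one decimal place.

p = sin θ₁/V₁ = sin 16.8°/0.49 = 5.8986e-01 s/km is conserved through the stack.
Layer 1: θ = 16.80°; offset = 6.3·tan 16.80° = 1.902 m.
Layer 2: sin θ = p·0.56 = 0.3303 → θ = 19.29°; offset = 17.2·tan 19.29° = 6.019 m.
Layer 3: sin θ = p·0.69 = 0.4070 → θ = 24.02°; offset = 24.8·tan 24.02° = 11.050 m.
Total horizontal offset = 18.972 m.

19.0 m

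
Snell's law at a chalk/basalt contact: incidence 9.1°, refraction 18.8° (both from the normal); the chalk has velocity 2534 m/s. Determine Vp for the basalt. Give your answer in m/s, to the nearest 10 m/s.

sin 9.1° = 0.1582; sin 18.8° = 0.3223.
V₂ = V₁·(sin θ₂/sin θ₁) = 2534·(0.3223/0.1582) = 5163.32 m/s.

5160 m/s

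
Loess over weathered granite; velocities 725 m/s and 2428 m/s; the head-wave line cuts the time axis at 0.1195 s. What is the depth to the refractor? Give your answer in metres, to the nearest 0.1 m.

θ_c = arcsin(725/2428) = 17.37°; cos θ_c = 0.9544.
tᵢ = 2h cos θ_c/V₁ ⇒ h = tᵢ·V₁/(2 cos θ_c) = 0.1195·725/(2·0.9544) = 45.39 m.

45.4 m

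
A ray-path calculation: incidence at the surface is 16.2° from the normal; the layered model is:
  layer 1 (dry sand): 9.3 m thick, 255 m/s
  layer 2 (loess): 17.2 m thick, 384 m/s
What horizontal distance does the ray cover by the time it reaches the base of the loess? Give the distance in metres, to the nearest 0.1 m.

10.7 m

Ray parameter p = sin 16.2° / 255 m/s = 1.0941e-03 s/m.
Layer 1: θ = 16.20°; offset = 9.3·tan 16.20° = 2.702 m.
Layer 2: sin θ = p·384 = 0.4201 → θ = 24.84°; offset = 17.2·tan 24.84° = 7.963 m.
Total horizontal offset = 10.665 m.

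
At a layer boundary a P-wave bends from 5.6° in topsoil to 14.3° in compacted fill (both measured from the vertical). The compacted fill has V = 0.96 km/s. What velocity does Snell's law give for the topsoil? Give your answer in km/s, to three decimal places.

Snell's law: sin 5.6°/V₁ = sin 14.3°/V₂.
V₁ = V₂·sin 5.6°/sin 14.3° = 0.96 × 0.3951 = 0.379 km/s.

0.379 km/s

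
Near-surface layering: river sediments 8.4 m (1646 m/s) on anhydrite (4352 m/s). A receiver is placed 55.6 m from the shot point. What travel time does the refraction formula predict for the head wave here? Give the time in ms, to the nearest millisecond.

22 ms

t = x/V₂ + 2h·√(V₂²−V₁²)/(V₁V₂).
√(V₂²−V₁²) = √(4352²−1646²) = 4028.7 m/s; delay term = 2·8.4·4028.7/(1646·4352) = 0.00945 s.
t = 55.6/4352 + 0.00945 = 0.02222 s.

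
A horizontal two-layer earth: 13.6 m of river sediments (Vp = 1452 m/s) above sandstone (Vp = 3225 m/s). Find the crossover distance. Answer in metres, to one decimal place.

44.2 m

x_cross = 2h·√((V₂+V₁)/(V₂−V₁)).
(V₂+V₁)/(V₂−V₁) = (3225+1452)/(3225−1452) = 2.6379; √ = 1.6242.
x_cross = 2·13.6·1.6242 = 44.18 m.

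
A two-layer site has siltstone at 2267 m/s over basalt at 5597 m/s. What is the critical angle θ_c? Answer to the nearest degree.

24°

At critical incidence the refracted ray runs along the interface (θ₂ = 90°), so sin θ_c = V₁/V₂.
θ_c = arcsin(2267/5597) = arcsin 0.4050 = 23.89°.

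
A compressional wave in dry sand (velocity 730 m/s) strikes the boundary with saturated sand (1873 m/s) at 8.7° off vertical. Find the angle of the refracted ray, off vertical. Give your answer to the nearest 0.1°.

Snell's law: sin θ₂ = (V₂/V₁)·sin θ₁ = (1873/730)·sin 8.7° = 0.3881.
θ₂ = arcsin 0.3881 = 22.84° from the normal.

22.8°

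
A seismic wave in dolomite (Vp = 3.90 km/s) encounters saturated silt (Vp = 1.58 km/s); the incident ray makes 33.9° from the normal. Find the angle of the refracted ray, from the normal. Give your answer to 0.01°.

Snell's law: sin θ₂ = (V₂/V₁)·sin θ₁ = (1.58/3.90)·sin 33.9° = 0.2260.
θ₂ = arcsin 0.2260 = 13.06° from the normal.

13.06°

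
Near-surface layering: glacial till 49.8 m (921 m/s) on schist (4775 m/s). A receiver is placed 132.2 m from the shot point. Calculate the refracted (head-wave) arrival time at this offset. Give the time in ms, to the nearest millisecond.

134 ms

t = x/V₂ + 2h·√(V₂²−V₁²)/(V₁V₂).
√(V₂²−V₁²) = √(4775²−921²) = 4685.3 m/s; delay term = 2·49.8·4685.3/(921·4775) = 0.10611 s.
t = 132.2/4775 + 0.10611 = 0.13380 s.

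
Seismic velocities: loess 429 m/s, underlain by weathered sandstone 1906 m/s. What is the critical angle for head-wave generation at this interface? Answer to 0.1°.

Critical incidence: sin θ_c = V₁/V₂ = 429/1906 = 0.2251.
θ_c = arcsin 0.2251 = 13.01°.

13.0°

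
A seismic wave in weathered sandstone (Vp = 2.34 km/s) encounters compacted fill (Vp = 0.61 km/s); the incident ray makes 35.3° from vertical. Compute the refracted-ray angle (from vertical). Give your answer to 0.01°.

sin θ₁/V₁ = sin θ₂/V₂ ⇒ sin θ₂ = 0.61·sin 35.3°/2.34 = 0.61·0.5779/2.34 = 0.1506.
θ₂ = sin⁻¹(0.1506) = 8.66° (from vertical).

8.66°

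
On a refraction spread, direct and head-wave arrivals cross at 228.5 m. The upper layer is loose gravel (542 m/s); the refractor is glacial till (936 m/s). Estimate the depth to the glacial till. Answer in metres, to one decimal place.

x_cross = 2h·√((V₂+V₁)/(V₂−V₁)) → h = x_cross / (2·√((V₂+V₁)/(V₂−V₁))).
√((V₂+V₁)/(V₂−V₁)) = √((936+542)/(936−542)) = 1.9368.
h = 228.5 / (2·1.9368) = 58.99 m.

59.0 m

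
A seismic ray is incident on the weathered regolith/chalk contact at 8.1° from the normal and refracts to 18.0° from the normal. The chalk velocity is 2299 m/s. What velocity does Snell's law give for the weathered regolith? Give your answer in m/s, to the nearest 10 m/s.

Snell's law: sin 8.1°/V₁ = sin 18.0°/V₂.
V₁ = V₂·sin 8.1°/sin 18.0° = 2299 × 0.4560 = 1048.27 m/s.

1050 m/s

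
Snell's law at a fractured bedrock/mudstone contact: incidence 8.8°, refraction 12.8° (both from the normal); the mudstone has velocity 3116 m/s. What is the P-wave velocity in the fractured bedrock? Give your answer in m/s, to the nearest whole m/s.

sin 8.8° = 0.1530; sin 12.8° = 0.2215.
V₁ = V₂·(sin θ₁/sin θ₂) = 3116·(0.1530/0.2215) = 2151.69 m/s.

2152 m/s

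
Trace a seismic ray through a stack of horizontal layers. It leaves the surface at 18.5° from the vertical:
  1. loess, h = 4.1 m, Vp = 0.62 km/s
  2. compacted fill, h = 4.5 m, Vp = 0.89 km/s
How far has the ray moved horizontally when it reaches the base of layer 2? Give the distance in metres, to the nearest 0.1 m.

Apply Snell's law at each interface; in layer i the horizontal offset is hᵢ·tan θᵢ.
Layer 1: θ = 18.50°; offset = 4.1·tan 18.50° = 1.372 m.
Layer 2: sin θ = 0.89·sin 18.5°/0.62 = 0.4555, θ = 27.10°; offset = 4.5·tan 27.10° = 2.302 m.
Summing the layer offsets gives 3.674 m.

3.7 m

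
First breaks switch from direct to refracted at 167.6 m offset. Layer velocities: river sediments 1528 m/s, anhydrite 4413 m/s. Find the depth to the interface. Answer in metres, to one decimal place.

h = (x_cross/2)·√((V₂−V₁)/(V₂+V₁)).
(V₂−V₁)/(V₂+V₁) = (4413−1528)/(4413+1528) = 0.4856; √ = 0.6969.
h = (167.6/2)·0.6969 = 58.40 m.

58.4 m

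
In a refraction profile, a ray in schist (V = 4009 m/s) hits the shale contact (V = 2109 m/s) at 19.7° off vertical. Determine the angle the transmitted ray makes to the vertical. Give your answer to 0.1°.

Snell's law: sin θ₂ = (V₂/V₁)·sin θ₁ = (2109/4009)·sin 19.7° = 0.1773.
θ₂ = sin⁻¹(0.1773) = 10.21° (from vertical).

10.2°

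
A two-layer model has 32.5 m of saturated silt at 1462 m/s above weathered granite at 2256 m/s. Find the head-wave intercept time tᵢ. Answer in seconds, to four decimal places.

0.0339 s

tᵢ = 2h·√(V₂²−V₁²)/(V₁V₂).
√(V₂²−V₁²) = √(2256²−1462²) = 1718.2 m/s.
tᵢ = 2·32.5·1718.2/(1462·2256) = 0.03386 s.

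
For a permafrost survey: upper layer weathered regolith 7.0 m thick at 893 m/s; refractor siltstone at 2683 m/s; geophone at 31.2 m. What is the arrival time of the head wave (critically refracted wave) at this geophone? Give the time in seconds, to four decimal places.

0.0264 s

θ_c = arcsin(V₁/V₂) = arcsin(893/2683) = 19.44°, cos θ_c = 0.9430.
Intercept time tᵢ = 2h cos θ_c / V₁ = 2·7.0·0.9430/893 = 0.01478 s.
t = x/V₂ + tᵢ = 31.2/2683 + 0.01478 = 0.02641 s.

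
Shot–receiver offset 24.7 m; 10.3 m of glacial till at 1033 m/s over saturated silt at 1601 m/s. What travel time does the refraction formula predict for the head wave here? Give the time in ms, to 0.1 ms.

30.7 ms

t = x/V₂ + 2h·√(V₂²−V₁²)/(V₁V₂).
√(V₂²−V₁²) = √(1601²−1033²) = 1223.2 m/s; delay term = 2·10.3·1223.2/(1033·1601) = 0.01524 s.
t = 24.7/1601 + 0.01524 = 0.03066 s.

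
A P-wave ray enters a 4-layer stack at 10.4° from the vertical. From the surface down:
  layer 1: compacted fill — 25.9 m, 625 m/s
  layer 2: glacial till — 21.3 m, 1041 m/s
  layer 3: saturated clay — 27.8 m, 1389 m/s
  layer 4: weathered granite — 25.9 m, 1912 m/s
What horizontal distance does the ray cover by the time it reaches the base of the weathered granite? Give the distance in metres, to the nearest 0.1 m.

Apply Snell's law at each interface; in layer i the horizontal offset is hᵢ·tan θᵢ.
Layer 1: θ = 10.40°; offset = 25.9·tan 10.40° = 4.754 m.
Layer 2: sin θ = 1041·sin 10.4°/625 = 0.3007, θ = 17.50°; offset = 21.3·tan 17.50° = 6.715 m.
Layer 3: sin θ = 1389·sin 10.4°/625 = 0.4012, θ = 23.65°; offset = 27.8·tan 23.65° = 12.176 m.
Layer 4: sin θ = 1912·sin 10.4°/625 = 0.5522, θ = 33.52°; offset = 25.9·tan 33.52° = 17.157 m.
Total horizontal offset = 40.801 m.

40.8 m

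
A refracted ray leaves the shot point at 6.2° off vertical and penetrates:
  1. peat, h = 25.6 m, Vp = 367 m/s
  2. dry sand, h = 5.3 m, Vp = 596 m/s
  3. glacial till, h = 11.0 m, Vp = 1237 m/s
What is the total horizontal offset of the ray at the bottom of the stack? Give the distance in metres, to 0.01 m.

p = sin θ₁/V₁ = sin 6.2°/367 = 2.9428e-04 s/m is conserved through the stack.
Layer 1: θ = 6.20°; offset = 25.6·tan 6.20° = 2.7810 m.
Layer 2: sin θ = p·596 = 0.1754 → θ = 10.10°; offset = 5.3·tan 10.10° = 0.9442 m.
Layer 3: sin θ = p·1237 = 0.3640 → θ = 21.35°; offset = 11.0·tan 21.35° = 4.2992 m.
Σ offsets = 8.0244 m.

8.02 m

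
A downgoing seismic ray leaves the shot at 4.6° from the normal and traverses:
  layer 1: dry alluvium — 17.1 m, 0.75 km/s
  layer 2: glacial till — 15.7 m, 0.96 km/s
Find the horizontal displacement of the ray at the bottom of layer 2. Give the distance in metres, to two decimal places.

3.00 m

p = sin θ₁/V₁ = sin 4.6°/0.75 = 1.0693e-01 s/km is conserved through the stack.
Layer 1: θ = 4.60°; offset = 17.1·tan 4.60° = 1.3758 m.
Layer 2: sin θ = p·0.96 = 0.1027 → θ = 5.89°; offset = 15.7·tan 5.89° = 1.6202 m.
Σ offsets = 2.9961 m.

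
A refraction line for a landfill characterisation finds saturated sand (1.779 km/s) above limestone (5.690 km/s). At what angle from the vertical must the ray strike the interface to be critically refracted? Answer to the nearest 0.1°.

At critical incidence the refracted ray runs along the interface (θ₂ = 90°), so sin θ_c = V₁/V₂.
θ_c = arcsin(1.779/5.690) = arcsin 0.3127 = 18.22°.

18.2°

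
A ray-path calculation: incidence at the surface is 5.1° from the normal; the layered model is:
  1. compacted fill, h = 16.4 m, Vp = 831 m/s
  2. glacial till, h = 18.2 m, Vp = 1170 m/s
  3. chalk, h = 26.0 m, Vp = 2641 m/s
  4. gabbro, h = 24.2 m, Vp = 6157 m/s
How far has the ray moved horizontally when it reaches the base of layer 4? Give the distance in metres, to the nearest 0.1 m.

32.6 m

Apply Snell's law at each interface; in layer i the horizontal offset is hᵢ·tan θᵢ.
Layer 1: θ = 5.10°; offset = 16.4·tan 5.10° = 1.464 m.
Layer 2: sin θ = 1170·sin 5.1°/831 = 0.1252, θ = 7.19°; offset = 18.2·tan 7.19° = 2.296 m.
Layer 3: sin θ = 2641·sin 5.1°/831 = 0.2825, θ = 16.41°; offset = 26.0·tan 16.41° = 7.657 m.
Layer 4: sin θ = 6157·sin 5.1°/831 = 0.6586, θ = 41.20°; offset = 24.2·tan 41.20° = 21.182 m.
Summing the layer offsets gives 32.599 m.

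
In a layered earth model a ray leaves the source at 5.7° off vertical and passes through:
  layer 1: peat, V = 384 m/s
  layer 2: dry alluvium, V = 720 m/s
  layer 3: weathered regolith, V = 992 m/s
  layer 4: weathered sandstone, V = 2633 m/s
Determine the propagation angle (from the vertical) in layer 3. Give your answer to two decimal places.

Snell's law across each interface conserves sin θ / V, so sin θ_3 = V_3·sin θ₁/V₁.
sin θ_3 = 992 × sin 5.7° / 384 = 0.2566.
θ_3 = 14.87° from the vertical.

14.87°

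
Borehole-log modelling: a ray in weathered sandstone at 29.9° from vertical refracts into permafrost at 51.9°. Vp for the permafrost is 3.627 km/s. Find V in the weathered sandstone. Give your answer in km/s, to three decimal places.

2.298 km/s

sin 29.9° = 0.4985; sin 51.9° = 0.7869.
V₁ = V₂·(sin θ₁/sin θ₂) = 3.627·(0.4985/0.7869) = 2.298 km/s.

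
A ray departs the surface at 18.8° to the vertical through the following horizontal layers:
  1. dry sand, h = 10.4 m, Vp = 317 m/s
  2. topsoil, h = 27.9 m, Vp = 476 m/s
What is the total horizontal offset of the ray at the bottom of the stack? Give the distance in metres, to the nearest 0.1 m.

19.0 m

Apply Snell's law at each interface; in layer i the horizontal offset is hᵢ·tan θᵢ.
Layer 1: θ = 18.80°; offset = 10.4·tan 18.80° = 3.540 m.
Layer 2: sin θ = 476·sin 18.8°/317 = 0.4839, θ = 28.94°; offset = 27.9·tan 28.94° = 15.428 m.
Σ offsets = 18.968 m.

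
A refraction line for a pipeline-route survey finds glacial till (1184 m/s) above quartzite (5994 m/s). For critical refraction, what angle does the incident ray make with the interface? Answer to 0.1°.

Critical incidence: sin θ_c = V₁/V₂ = 1184/5994 = 0.1975.
θ_c = arcsin 0.1975 = 11.39°.
Measured from the interface: 90° − 11.39° = 78.61°.

78.6°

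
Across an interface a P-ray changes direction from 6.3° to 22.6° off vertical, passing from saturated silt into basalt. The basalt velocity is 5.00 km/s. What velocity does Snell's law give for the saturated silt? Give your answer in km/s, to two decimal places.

sin 6.3° = 0.1097; sin 22.6° = 0.3843.
V₁ = V₂·(sin θ₁/sin θ₂) = 5.00·(0.1097/0.3843) = 1.43 km/s.

1.43 km/s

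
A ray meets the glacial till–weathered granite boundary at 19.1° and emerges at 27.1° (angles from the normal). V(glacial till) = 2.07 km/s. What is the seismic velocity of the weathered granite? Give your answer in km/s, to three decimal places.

Snell's law: sin 19.1°/V₁ = sin 27.1°/V₂.
V₂ = V₁·sin 27.1°/sin 19.1° = 2.07 × 1.3922 = 2.882 km/s.

2.882 km/s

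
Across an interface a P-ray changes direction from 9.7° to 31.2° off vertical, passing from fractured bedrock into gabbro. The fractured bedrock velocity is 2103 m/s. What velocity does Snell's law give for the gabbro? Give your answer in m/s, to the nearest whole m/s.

6466 m/s

Snell's law: sin 9.7°/V₁ = sin 31.2°/V₂.
V₂ = V₁·sin 31.2°/sin 9.7° = 2103 × 3.0745 = 6465.75 m/s.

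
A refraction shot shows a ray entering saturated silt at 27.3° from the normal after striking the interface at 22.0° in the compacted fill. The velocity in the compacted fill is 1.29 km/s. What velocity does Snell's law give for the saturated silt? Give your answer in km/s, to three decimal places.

Snell's law: sin 22.0°/V₁ = sin 27.3°/V₂.
V₂ = V₁·sin 27.3°/sin 22.0° = 1.29 × 1.2243 = 1.579 km/s.

1.579 km/s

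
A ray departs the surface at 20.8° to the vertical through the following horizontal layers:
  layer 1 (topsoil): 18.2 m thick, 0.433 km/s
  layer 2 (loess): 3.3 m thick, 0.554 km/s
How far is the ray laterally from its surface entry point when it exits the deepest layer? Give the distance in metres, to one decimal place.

Apply Snell's law at each interface; in layer i the horizontal offset is hᵢ·tan θᵢ.
Layer 1: θ = 20.80°; offset = 18.2·tan 20.80° = 6.914 m.
Layer 2: sin θ = 0.554·sin 20.8°/0.433 = 0.4543, θ = 27.02°; offset = 3.3·tan 27.02° = 1.683 m.
Summing the layer offsets gives 8.597 m.

8.6 m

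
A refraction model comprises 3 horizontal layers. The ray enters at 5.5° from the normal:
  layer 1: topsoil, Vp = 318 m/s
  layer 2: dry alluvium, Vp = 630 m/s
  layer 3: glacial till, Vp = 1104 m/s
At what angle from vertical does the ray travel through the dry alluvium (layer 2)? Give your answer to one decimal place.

10.9°

Ray parameter p = sin 5.5° / 318 = 3.0140e-04 s/m.
sin θ_2 = p·V_2 = 3.0140e-04 × 630 = 0.1899.
θ_2 = arcsin 0.1899 = 10.95°.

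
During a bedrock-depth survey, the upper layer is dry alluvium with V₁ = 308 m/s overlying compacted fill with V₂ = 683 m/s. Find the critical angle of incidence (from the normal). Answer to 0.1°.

26.8°

Critical incidence: sin θ_c = V₁/V₂ = 308/683 = 0.4510.
θ_c = arcsin 0.4510 = 26.80°.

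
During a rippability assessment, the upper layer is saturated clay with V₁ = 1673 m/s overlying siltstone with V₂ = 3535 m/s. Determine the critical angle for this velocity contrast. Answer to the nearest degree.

28°

Critical incidence: sin θ_c = V₁/V₂ = 1673/3535 = 0.4733.
θ_c = arcsin 0.4733 = 28.25°.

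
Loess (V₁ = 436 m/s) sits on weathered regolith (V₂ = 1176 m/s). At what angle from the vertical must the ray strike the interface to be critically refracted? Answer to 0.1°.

Critical incidence: sin θ_c = V₁/V₂ = 436/1176 = 0.3707.
θ_c = arcsin 0.3707 = 21.76°.

21.8°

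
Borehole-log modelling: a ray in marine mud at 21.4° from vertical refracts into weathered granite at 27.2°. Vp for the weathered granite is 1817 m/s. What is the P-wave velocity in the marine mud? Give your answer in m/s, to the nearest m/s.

sin 21.4° = 0.3649; sin 27.2° = 0.4571.
V₁ = V₂·(sin θ₁/sin θ₂) = 1817·(0.3649/0.4571) = 1450.41 m/s.

1450 m/s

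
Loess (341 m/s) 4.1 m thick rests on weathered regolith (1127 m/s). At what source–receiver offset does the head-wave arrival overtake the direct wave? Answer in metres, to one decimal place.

x_cross = 2h·√((V₂+V₁)/(V₂−V₁)).
(V₂+V₁)/(V₂−V₁) = (1127+341)/(1127−341) = 1.8677; √ = 1.3666.
x_cross = 2·4.1·1.3666 = 11.21 m.

11.2 m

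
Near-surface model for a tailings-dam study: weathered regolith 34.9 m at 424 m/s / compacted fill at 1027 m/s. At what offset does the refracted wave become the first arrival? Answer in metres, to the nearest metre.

108 m

θ_c = arcsin(424/1027) = 24.38°, so cos θ_c = 0.9108 and tᵢ = 2h cos θ_c/V₁ = 0.1499 s.
At crossover x/V₁ = x/V₂ + tᵢ ⇒ x = tᵢ/(1/V₁ − 1/V₂) = 0.14994/(2.3585e-03 − 9.7371e-04) = 108.28 m.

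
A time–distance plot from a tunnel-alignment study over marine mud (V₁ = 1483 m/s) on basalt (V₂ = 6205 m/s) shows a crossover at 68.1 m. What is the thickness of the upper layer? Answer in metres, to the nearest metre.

27 m

h = (x_cross/2)·√((V₂−V₁)/(V₂+V₁)).
(V₂−V₁)/(V₂+V₁) = (6205−1483)/(6205+1483) = 0.6142; √ = 0.7837.
h = (68.1/2)·0.7837 = 26.69 m.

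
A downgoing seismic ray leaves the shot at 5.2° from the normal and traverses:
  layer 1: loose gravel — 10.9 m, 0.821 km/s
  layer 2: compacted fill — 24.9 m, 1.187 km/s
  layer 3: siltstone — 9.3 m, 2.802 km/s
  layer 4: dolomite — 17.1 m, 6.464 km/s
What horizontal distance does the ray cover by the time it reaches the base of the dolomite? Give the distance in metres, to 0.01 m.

24.73 m

Ray parameter p = sin 5.2° / 0.821 km/s = 1.1039e-01 s/km.
Layer 1: θ = 5.20°; offset = 10.9·tan 5.20° = 0.9920 m.
Layer 2: sin θ = p·1.187 = 0.1310 → θ = 7.53°; offset = 24.9·tan 7.53° = 3.2912 m.
Layer 3: sin θ = p·2.802 = 0.3093 → θ = 18.02°; offset = 9.3·tan 18.02° = 3.0250 m.
Layer 4: sin θ = p·6.464 = 0.7136 → θ = 45.53°; offset = 17.1·tan 45.53° = 17.4175 m.
Summing the layer offsets gives 24.7257 m.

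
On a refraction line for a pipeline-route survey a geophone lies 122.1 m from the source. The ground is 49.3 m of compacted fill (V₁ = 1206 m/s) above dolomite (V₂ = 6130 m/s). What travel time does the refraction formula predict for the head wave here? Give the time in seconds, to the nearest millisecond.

t = x/V₂ + 2h·√(V₂²−V₁²)/(V₁V₂).
√(V₂²−V₁²) = √(6130²−1206²) = 6010.2 m/s; delay term = 2·49.3·6010.2/(1206·6130) = 0.08016 s.
t = 122.1/6130 + 0.08016 = 0.10008 s.

0.100 s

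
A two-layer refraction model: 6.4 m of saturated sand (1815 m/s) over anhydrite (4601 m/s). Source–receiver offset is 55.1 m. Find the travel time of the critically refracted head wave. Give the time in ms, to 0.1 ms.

18.5 ms

t = x/V₂ + 2h·√(V₂²−V₁²)/(V₁V₂).
√(V₂²−V₁²) = √(4601²−1815²) = 4227.9 m/s; delay term = 2·6.4·4227.9/(1815·4601) = 0.00648 s.
t = 55.1/4601 + 0.00648 = 0.01846 s.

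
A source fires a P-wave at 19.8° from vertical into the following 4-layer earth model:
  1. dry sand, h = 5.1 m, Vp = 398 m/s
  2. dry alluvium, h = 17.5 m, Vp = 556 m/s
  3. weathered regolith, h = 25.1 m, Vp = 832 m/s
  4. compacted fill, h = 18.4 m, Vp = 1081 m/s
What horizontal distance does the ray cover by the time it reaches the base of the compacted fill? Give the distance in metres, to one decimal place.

79.6 m

Apply Snell's law at each interface; in layer i the horizontal offset is hᵢ·tan θᵢ.
Layer 1: θ = 19.80°; offset = 5.1·tan 19.80° = 1.836 m.
Layer 2: sin θ = 556·sin 19.8°/398 = 0.4732, θ = 28.24°; offset = 17.5·tan 28.24° = 9.400 m.
Layer 3: sin θ = 832·sin 19.8°/398 = 0.7081, θ = 45.08°; offset = 25.1·tan 45.08° = 25.172 m.
Layer 4: sin θ = 1081·sin 19.8°/398 = 0.9200, θ = 66.93°; offset = 18.4·tan 66.93° = 43.205 m.
Σ offsets = 79.613 m.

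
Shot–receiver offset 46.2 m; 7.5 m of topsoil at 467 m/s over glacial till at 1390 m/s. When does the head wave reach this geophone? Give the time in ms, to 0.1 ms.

63.5 ms

t = x/V₂ + 2h·√(V₂²−V₁²)/(V₁V₂).
√(V₂²−V₁²) = √(1390²−467²) = 1309.2 m/s; delay term = 2·7.5·1309.2/(467·1390) = 0.03025 s.
t = 46.2/1390 + 0.03025 = 0.06349 s.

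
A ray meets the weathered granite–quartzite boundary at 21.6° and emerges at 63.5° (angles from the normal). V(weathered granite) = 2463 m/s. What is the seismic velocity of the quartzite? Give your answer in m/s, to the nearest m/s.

sin 21.6° = 0.3681; sin 63.5° = 0.8949.
V₂ = V₁·(sin θ₂/sin θ₁) = 2463·(0.8949/0.3681) = 5987.71 m/s.

5988 m/s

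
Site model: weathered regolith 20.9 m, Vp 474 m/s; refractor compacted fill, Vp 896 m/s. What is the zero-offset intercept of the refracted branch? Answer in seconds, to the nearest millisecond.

θ_c = arcsin(V₁/V₂) = arcsin(474/896) = 31.94°; cos θ_c = 0.8486.
tᵢ = 2h·cos θ_c / V₁ = 2·20.9·0.8486 / 474 = 0.07484 s.

0.075 s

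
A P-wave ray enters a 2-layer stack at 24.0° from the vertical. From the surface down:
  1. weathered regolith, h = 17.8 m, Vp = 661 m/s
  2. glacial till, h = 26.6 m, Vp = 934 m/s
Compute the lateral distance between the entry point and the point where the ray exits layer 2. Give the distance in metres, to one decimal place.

Apply Snell's law at each interface; in layer i the horizontal offset is hᵢ·tan θᵢ.
Layer 1: θ = 24.00°; offset = 17.8·tan 24.00° = 7.925 m.
Layer 2: sin θ = 934·sin 24.0°/661 = 0.5747, θ = 35.08°; offset = 26.6·tan 35.08° = 18.681 m.
Total horizontal offset = 26.606 m.

26.6 m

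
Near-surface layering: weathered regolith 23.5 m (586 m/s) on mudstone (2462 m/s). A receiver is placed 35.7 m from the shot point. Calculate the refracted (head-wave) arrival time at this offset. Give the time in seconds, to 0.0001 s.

θ_c = arcsin(V₁/V₂) = arcsin(586/2462) = 13.77°, cos θ_c = 0.9713.
Intercept time tᵢ = 2h cos θ_c / V₁ = 2·23.5·0.9713/586 = 0.07790 s.
t = x/V₂ + tᵢ = 35.7/2462 + 0.07790 = 0.09240 s.

0.0924 s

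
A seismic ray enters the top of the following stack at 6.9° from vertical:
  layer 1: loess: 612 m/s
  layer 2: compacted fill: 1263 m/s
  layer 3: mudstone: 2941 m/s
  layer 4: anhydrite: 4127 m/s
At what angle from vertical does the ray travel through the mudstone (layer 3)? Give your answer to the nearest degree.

Ray parameter p = sin 6.9° / 612 = 1.9630e-04 s/m.
sin θ_3 = p·V_3 = 1.9630e-04 × 2941 = 0.5773.
θ_3 = 35.26° from the vertical.

35°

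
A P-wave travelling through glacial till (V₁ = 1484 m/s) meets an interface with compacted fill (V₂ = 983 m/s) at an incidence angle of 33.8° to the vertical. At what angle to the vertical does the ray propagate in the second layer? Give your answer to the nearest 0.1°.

Snell's law: sin θ₂ = (V₂/V₁)·sin θ₁ = (983/1484)·sin 33.8° = 0.3685.
θ₂ = arcsin 0.3685 = 21.62° from the normal.

21.6°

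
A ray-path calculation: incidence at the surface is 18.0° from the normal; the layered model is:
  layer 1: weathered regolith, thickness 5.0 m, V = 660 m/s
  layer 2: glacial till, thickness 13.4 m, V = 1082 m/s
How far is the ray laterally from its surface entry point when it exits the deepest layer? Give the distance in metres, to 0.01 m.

Apply Snell's law at each interface; in layer i the horizontal offset is hᵢ·tan θᵢ.
Layer 1: θ = 18.00°; offset = 5.0·tan 18.00° = 1.6246 m.
Layer 2: sin θ = 1082·sin 18.0°/660 = 0.5066, θ = 30.44°; offset = 13.4·tan 30.44° = 7.8736 m.
Total horizontal offset = 9.4982 m.

9.50 m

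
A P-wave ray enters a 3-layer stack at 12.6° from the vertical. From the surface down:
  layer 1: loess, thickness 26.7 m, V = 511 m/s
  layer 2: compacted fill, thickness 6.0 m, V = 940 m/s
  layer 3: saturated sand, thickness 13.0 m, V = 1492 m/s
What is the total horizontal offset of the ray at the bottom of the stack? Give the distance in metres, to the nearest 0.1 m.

p = sin θ₁/V₁ = sin 12.6°/511 = 4.2689e-04 s/m is conserved through the stack.
Layer 1: θ = 12.60°; offset = 26.7·tan 12.60° = 5.968 m.
Layer 2: sin θ = p·940 = 0.4013 → θ = 23.66°; offset = 6.0·tan 23.66° = 2.629 m.
Layer 3: sin θ = p·1492 = 0.6369 → θ = 39.56°; offset = 13.0·tan 39.56° = 10.740 m.
Total horizontal offset = 19.337 m.

19.3 m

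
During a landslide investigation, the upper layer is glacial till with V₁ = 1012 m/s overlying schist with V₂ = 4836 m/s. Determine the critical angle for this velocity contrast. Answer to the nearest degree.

12°

Critical incidence: sin θ_c = V₁/V₂ = 1012/4836 = 0.2093.
θ_c = arcsin 0.2093 = 12.08°.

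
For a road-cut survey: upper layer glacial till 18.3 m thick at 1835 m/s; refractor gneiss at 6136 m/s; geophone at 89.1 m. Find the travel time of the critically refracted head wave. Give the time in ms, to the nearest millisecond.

34 ms

θ_c = arcsin(V₁/V₂) = arcsin(1835/6136) = 17.40°, cos θ_c = 0.9542.
Intercept time tᵢ = 2h cos θ_c / V₁ = 2·18.3·0.9542/1835 = 0.01903 s.
t = x/V₂ + tᵢ = 89.1/6136 + 0.01903 = 0.03355 s.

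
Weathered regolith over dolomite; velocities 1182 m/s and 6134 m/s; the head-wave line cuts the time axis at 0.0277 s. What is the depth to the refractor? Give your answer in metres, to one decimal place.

16.7 m

h = tᵢ·V₁·V₂ / (2·√(V₂²−V₁²)).
√(V₂²−V₁²) = √(6134² − 1182²) = 6019.0 m/s.
h = 0.0277 s × 1182 × 6134 / (2 × 6019.0) = 16.68 m.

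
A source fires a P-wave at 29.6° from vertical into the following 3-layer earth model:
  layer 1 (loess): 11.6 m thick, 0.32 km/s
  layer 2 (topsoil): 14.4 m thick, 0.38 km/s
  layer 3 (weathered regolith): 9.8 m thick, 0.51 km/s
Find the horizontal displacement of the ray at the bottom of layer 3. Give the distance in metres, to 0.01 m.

p = sin θ₁/V₁ = sin 29.6°/0.32 = 1.5436e+00 s/km is conserved through the stack.
Layer 1: θ = 29.60°; offset = 11.6·tan 29.60° = 6.5897 m.
Layer 2: sin θ = p·0.38 = 0.5866 → θ = 35.91°; offset = 14.4·tan 35.91° = 10.4288 m.
Layer 3: sin θ = p·0.51 = 0.7872 → θ = 51.93°; offset = 9.8·tan 51.93° = 12.5103 m.
Summing the layer offsets gives 29.5288 m.

29.53 m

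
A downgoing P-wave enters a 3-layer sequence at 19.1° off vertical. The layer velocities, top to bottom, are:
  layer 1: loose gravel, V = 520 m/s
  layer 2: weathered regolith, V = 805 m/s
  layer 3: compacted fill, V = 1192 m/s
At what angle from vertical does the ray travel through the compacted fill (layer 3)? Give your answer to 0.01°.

48.60°

Snell's law across each interface conserves sin θ / V, so sin θ_3 = V_3·sin θ₁/V₁.
sin θ_3 = 1192 × sin 19.1° / 520 = 0.7501.
θ_3 = 48.60° from the vertical.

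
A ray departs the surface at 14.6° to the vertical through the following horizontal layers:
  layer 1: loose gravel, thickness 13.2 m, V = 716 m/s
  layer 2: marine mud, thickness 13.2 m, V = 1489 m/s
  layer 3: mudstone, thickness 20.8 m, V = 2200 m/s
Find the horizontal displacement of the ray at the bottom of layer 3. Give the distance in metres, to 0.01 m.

p = sin θ₁/V₁ = sin 14.6°/716 = 3.5205e-04 s/m is conserved through the stack.
Layer 1: θ = 14.60°; offset = 13.2·tan 14.60° = 3.4383 m.
Layer 2: sin θ = p·1489 = 0.5242 → θ = 31.61°; offset = 13.2·tan 31.61° = 8.1254 m.
Layer 3: sin θ = p·2200 = 0.7745 → θ = 50.76°; offset = 20.8·tan 50.76° = 25.4680 m.
Σ offsets = 37.0317 m.

37.03 m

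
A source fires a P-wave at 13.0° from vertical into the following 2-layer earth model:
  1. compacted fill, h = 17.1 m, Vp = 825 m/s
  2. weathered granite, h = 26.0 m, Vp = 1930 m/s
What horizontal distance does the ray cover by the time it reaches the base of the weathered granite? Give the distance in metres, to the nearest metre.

p = sin θ₁/V₁ = sin 13.0°/825 = 2.7267e-04 s/m is conserved through the stack.
Layer 1: θ = 13.00°; offset = 17.1·tan 13.00° = 3.948 m.
Layer 2: sin θ = p·1930 = 0.5262 → θ = 31.75°; offset = 26.0·tan 31.75° = 16.091 m.
Σ offsets = 20.039 m.

20 m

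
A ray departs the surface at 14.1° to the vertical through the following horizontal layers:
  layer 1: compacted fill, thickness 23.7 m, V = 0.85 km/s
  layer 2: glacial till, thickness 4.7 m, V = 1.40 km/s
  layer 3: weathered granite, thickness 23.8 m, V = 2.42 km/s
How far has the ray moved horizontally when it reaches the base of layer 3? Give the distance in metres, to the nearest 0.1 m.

30.9 m

p = sin θ₁/V₁ = sin 14.1°/0.85 = 2.8661e-01 s/km is conserved through the stack.
Layer 1: θ = 14.10°; offset = 23.7·tan 14.10° = 5.953 m.
Layer 2: sin θ = p·1.40 = 0.4012 → θ = 23.66°; offset = 4.7·tan 23.66° = 2.059 m.
Layer 3: sin θ = p·2.42 = 0.6936 → θ = 43.91°; offset = 23.8·tan 43.91° = 22.915 m.
Summing the layer offsets gives 30.927 m.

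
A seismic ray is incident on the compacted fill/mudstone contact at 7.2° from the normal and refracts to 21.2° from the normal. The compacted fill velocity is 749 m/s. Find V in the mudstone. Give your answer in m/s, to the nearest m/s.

2161 m/s

sin 7.2° = 0.1253; sin 21.2° = 0.3616.
V₂ = V₁·(sin θ₂/sin θ₁) = 749·(0.3616/0.1253) = 2161.09 m/s.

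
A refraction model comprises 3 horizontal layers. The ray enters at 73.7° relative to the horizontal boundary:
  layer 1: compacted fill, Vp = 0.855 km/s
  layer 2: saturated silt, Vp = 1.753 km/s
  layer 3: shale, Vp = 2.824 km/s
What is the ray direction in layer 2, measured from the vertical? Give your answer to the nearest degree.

35°

From the normal: θ₁ = 90° − 73.7° = 16.3°.
Ray parameter p = sin 16.3° / 0.855 = 3.2827e-01 s/km.
sin θ_2 = p·V_2 = 3.2827e-01 × 1.753 = 0.5754.
θ_2 = 35.13° from the vertical.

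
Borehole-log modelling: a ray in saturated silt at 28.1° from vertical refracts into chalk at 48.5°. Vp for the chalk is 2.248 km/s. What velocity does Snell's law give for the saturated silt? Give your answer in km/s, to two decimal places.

Snell's law: sin 28.1°/V₁ = sin 48.5°/V₂.
V₁ = V₂·sin 28.1°/sin 48.5° = 2.248 × 0.6289 = 1.41 km/s.

1.41 km/s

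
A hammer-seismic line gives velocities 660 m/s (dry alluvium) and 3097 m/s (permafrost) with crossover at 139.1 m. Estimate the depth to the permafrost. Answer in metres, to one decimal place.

x_cross = 2h·√((V₂+V₁)/(V₂−V₁)) → h = x_cross / (2·√((V₂+V₁)/(V₂−V₁))).
√((V₂+V₁)/(V₂−V₁)) = √((3097+660)/(3097−660)) = 1.2416.
h = 139.1 / (2·1.2416) = 56.01 m.

56.0 m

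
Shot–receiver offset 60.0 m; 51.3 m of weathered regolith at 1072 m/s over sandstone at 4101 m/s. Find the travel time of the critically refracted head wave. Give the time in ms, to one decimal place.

t = x/V₂ + 2h·√(V₂²−V₁²)/(V₁V₂).
√(V₂²−V₁²) = √(4101²−1072²) = 3958.4 m/s; delay term = 2·51.3·3958.4/(1072·4101) = 0.09238 s.
t = 60.0/4101 + 0.09238 = 0.10701 s.

107.0 ms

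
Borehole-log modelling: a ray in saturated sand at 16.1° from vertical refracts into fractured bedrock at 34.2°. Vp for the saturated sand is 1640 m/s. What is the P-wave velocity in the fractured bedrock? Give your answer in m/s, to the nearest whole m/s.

3324 m/s

sin 16.1° = 0.2773; sin 34.2° = 0.5621.
V₂ = V₁·(sin θ₂/sin θ₁) = 1640·(0.5621/0.2773) = 3324.08 m/s.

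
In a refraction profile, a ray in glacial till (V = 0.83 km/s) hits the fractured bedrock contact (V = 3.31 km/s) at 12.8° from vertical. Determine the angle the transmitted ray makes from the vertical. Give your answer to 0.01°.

62.07°

Snell's law: sin θ₂ = (V₂/V₁)·sin θ₁ = (3.31/0.83)·sin 12.8° = 0.8835.
θ₂ = arcsin 0.8835 = 62.07° from the normal.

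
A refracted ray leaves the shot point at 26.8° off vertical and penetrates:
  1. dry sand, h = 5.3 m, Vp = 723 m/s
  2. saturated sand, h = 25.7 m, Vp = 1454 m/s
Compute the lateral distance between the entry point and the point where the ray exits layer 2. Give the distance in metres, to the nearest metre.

Ray parameter p = sin 26.8° / 723 m/s = 6.2362e-04 s/m.
Layer 1: θ = 26.80°; offset = 5.3·tan 26.80° = 2.677 m.
Layer 2: sin θ = p·1454 = 0.9067 → θ = 65.06°; offset = 25.7·tan 65.06° = 55.263 m.
Summing the layer offsets gives 57.940 m.

58 m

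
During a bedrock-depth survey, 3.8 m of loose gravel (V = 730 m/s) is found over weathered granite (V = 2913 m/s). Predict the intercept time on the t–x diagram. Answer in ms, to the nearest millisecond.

10 ms

θ_c = arcsin(V₁/V₂) = arcsin(730/2913) = 14.51°; cos θ_c = 0.9681.
tᵢ = 2h·cos θ_c / V₁ = 2·3.8·0.9681 / 730 = 0.01008 s.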